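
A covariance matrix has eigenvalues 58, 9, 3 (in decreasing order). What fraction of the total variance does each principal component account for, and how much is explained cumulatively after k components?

Step 1 — total variance = trace(Sigma) = Σ λ_i = 58 + 9 + 3 = 70.

Step 2 — fraction explained by component i = λ_i / Σ λ:
  PC1: 58/70 = 0.8286
  PC2: 9/70 = 0.1286
  PC3: 3/70 = 0.0429

Step 3 — cumulative fraction after k components = (λ_1 + ... + λ_k) / Σ λ:
  k = 1: 58/70 = 0.8286
  k = 2: (58 + 9)/70 = 67/70 = 0.9571
  k = 3: (58 + 9 + 3)/70 = 70/70 = 1

Summary (fraction, with percent):

explained: PC1 0.8286 (82.86%), PC2 0.1286 (12.86%), PC3 0.0429 (4.29%);  cumulative: 0.8286, 0.9571, 1


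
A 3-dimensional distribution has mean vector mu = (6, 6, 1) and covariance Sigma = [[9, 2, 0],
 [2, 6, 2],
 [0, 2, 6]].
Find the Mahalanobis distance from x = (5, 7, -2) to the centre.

Step 1 — centre the observation: (x - mu) = (-1, 1, -3).

Step 2 — invert Sigma (cofactor / det for 3×3, or solve directly):
  Sigma^{-1} = [[0.1212, -0.0455, 0.0152],
 [-0.0455, 0.2045, -0.0682],
 [0.0152, -0.0682, 0.1894]].

Step 3 — form the quadratic (x - mu)^T · Sigma^{-1} · (x - mu):
  Sigma^{-1} · (x - mu) = (-0.2121, 0.4545, -0.6515).
  (x - mu)^T · [Sigma^{-1} · (x - mu)] = (-1)·(-0.2121) + (1)·(0.4545) + (-3)·(-0.6515) = 2.6212.

Step 4 — take square root: d = √(2.6212) ≈ 1.619.

d(x, mu) = √(2.6212) ≈ 1.619


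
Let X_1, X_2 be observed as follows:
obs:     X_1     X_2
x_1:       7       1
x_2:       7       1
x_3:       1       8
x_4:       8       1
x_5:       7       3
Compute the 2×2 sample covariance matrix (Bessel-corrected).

Step 1 — column means:
  mean(X_1) = (7 + 7 + 1 + 8 + 7) / 5 = 30/5 = 6
  mean(X_2) = (1 + 1 + 8 + 1 + 3) / 5 = 14/5 = 2.8

Step 2 — sample covariance S[i,j] = (1/(n-1)) · Σ_k (x_{k,i} - mean_i) · (x_{k,j} - mean_j), with n-1 = 4.
  S[X_1,X_1] = ((1)·(1) + (1)·(1) + (-5)·(-5) + (2)·(2) + (1)·(1)) / 4 = 32/4 = 8
  S[X_1,X_2] = ((1)·(-1.8) + (1)·(-1.8) + (-5)·(5.2) + (2)·(-1.8) + (1)·(0.2)) / 4 = -33/4 = -8.25
  S[X_2,X_2] = ((-1.8)·(-1.8) + (-1.8)·(-1.8) + (5.2)·(5.2) + (-1.8)·(-1.8) + (0.2)·(0.2)) / 4 = 36.8/4 = 9.2

S is symmetric (S[j,i] = S[i,j]). Assembling:

S = [[8, -8.25],
 [-8.25, 9.2]]


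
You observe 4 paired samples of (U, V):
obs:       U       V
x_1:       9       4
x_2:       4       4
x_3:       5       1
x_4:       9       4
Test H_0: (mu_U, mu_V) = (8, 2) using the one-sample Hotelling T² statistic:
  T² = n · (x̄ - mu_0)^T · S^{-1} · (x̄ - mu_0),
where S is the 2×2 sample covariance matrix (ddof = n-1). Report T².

Step 1 — sample mean vector:
  mean(U) = (9 + 4 + 5 + 9) / 4 = 27/4 = 6.75
  mean(V) = (4 + 4 + 1 + 4) / 4 = 13/4 = 3.25
  x̄ = (6.75, 3.25),  deviation x̄ - mu_0 = (6.75, 3.25) - (8, 2) = (-1.25, 1.25).

Step 2 — sample covariance matrix, S[i,j] = (1/(n-1)) · Σ_k (x_{k,i} - mean_i) · (x_{k,j} - mean_j), divisor n-1 = 3:
  S[U,U] = ((2.25)·(2.25) + (-2.75)·(-2.75) + (-1.75)·(-1.75) + (2.25)·(2.25)) / 3 = 20.75/3 = 6.9167
  S[U,V] = ((2.25)·(0.75) + (-2.75)·(0.75) + (-1.75)·(-2.25) + (2.25)·(0.75)) / 3 = 5.25/3 = 1.75
  S[V,V] = ((0.75)·(0.75) + (0.75)·(0.75) + (-2.25)·(-2.25) + (0.75)·(0.75)) / 3 = 6.75/3 = 2.25
  S = [[6.9167, 1.75],
 [1.75, 2.25]].

Step 3 — invert S. det(S) = 6.9167·2.25 - (1.75)² = 12.5.
  S^{-1} = (1/det) · [[d, -b], [-b, a]] = [[0.18, -0.14],
 [-0.14, 0.5533]].

Step 4 — quadratic form (x̄ - mu_0)^T · S^{-1} · (x̄ - mu_0):
  S^{-1} · (x̄ - mu_0) = (-0.4, 0.8667),
  (x̄ - mu_0)^T · [...] = (-1.25)·(-0.4) + (1.25)·(0.8667) = 1.5833.

Step 5 — scale by n: T² = 4 · 1.5833 = 6.3333.

T² ≈ 6.3333


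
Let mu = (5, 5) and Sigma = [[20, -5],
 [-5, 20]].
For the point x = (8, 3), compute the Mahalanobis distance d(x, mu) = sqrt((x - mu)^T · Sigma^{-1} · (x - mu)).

Step 1 — centre the observation: (x - mu) = (3, -2).

Step 2 — invert Sigma. det(Sigma) = 20·20 - (-5)² = 375.
  Sigma^{-1} = (1/det) · [[d, -b], [-b, a]] = [[0.0533, 0.0133],
 [0.0133, 0.0533]].

Step 3 — form the quadratic (x - mu)^T · Sigma^{-1} · (x - mu):
  Sigma^{-1} · (x - mu) = (0.1333, -0.0667).
  (x - mu)^T · [Sigma^{-1} · (x - mu)] = (3)·(0.1333) + (-2)·(-0.0667) = 0.5333.

Step 4 — take square root: d = √(0.5333) ≈ 0.7303.

d(x, mu) = √(0.5333) ≈ 0.7303


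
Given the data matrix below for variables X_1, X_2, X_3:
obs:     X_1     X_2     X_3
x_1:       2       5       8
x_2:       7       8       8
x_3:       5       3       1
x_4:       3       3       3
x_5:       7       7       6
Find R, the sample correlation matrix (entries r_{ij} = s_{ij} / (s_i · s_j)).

Step 1 — column means:
  mean(X_1) = (2 + 7 + 5 + 3 + 7) / 5 = 24/5 = 4.8
  mean(X_2) = (5 + 8 + 3 + 3 + 7) / 5 = 26/5 = 5.2
  mean(X_3) = (8 + 8 + 1 + 3 + 6) / 5 = 26/5 = 5.2

Step 2 — sample variances and covariances s[i,j] = (1/(n-1)) · Σ_k (x_{k,i} - mean_i) · (x_{k,j} - mean_j), with n-1 = 4:
  s[X_1,X_1] = ((-2.8)·(-2.8) + (2.2)·(2.2) + (0.2)·(0.2) + (-1.8)·(-1.8) + (2.2)·(2.2)) / 4 = 20.8/4 = 5.2
  s[X_1,X_2] = ((-2.8)·(-0.2) + (2.2)·(2.8) + (0.2)·(-2.2) + (-1.8)·(-2.2) + (2.2)·(1.8)) / 4 = 14.2/4 = 3.55
  s[X_1,X_3] = ((-2.8)·(2.8) + (2.2)·(2.8) + (0.2)·(-4.2) + (-1.8)·(-2.2) + (2.2)·(0.8)) / 4 = 3.2/4 = 0.8
  s[X_2,X_2] = ((-0.2)·(-0.2) + (2.8)·(2.8) + (-2.2)·(-2.2) + (-2.2)·(-2.2) + (1.8)·(1.8)) / 4 = 20.8/4 = 5.2
  s[X_2,X_3] = ((-0.2)·(2.8) + (2.8)·(2.8) + (-2.2)·(-4.2) + (-2.2)·(-2.2) + (1.8)·(0.8)) / 4 = 22.8/4 = 5.7
  s[X_3,X_3] = ((2.8)·(2.8) + (2.8)·(2.8) + (-4.2)·(-4.2) + (-2.2)·(-2.2) + (0.8)·(0.8)) / 4 = 38.8/4 = 9.7
  Sample standard deviations s_i = √(s[i,i]):
  s(X_1) = √(5.2) = 2.2804
  s(X_2) = √(5.2) = 2.2804
  s(X_3) = √(9.7) = 3.1145

Step 3 — r_{ij} = s_{ij} / (s_i · s_j):
  r[X_1,X_1] = 1 (diagonal).
  r[X_1,X_2] = 3.55 / (2.2804 · 2.2804) = 3.55 / 5.2 = 0.6827
  r[X_1,X_3] = 0.8 / (2.2804 · 3.1145) = 0.8 / 7.1021 = 0.1126
  r[X_2,X_2] = 1 (diagonal).
  r[X_2,X_3] = 5.7 / (2.2804 · 3.1145) = 5.7 / 7.1021 = 0.8026
  r[X_3,X_3] = 1 (diagonal).

R is symmetric with unit diagonal. Assembling:

R = [[1, 0.6827, 0.1126],
 [0.6827, 1, 0.8026],
 [0.1126, 0.8026, 1]]


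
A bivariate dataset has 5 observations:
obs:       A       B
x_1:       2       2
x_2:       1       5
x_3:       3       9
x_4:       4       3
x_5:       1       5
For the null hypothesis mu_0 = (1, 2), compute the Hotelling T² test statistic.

Step 1 — sample mean vector:
  mean(A) = (2 + 1 + 3 + 4 + 1) / 5 = 11/5 = 2.2
  mean(B) = (2 + 5 + 9 + 3 + 5) / 5 = 24/5 = 4.8
  x̄ = (2.2, 4.8),  deviation x̄ - mu_0 = (2.2, 4.8) - (1, 2) = (1.2, 2.8).

Step 2 — sample covariance matrix, S[i,j] = (1/(n-1)) · Σ_k (x_{k,i} - mean_i) · (x_{k,j} - mean_j), divisor n-1 = 4:
  S[A,A] = ((-0.2)·(-0.2) + (-1.2)·(-1.2) + (0.8)·(0.8) + (1.8)·(1.8) + (-1.2)·(-1.2)) / 4 = 6.8/4 = 1.7
  S[A,B] = ((-0.2)·(-2.8) + (-1.2)·(0.2) + (0.8)·(4.2) + (1.8)·(-1.8) + (-1.2)·(0.2)) / 4 = 0.2/4 = 0.05
  S[B,B] = ((-2.8)·(-2.8) + (0.2)·(0.2) + (4.2)·(4.2) + (-1.8)·(-1.8) + (0.2)·(0.2)) / 4 = 28.8/4 = 7.2
  S = [[1.7, 0.05],
 [0.05, 7.2]].

Step 3 — invert S. det(S) = 1.7·7.2 - (0.05)² = 12.2375.
  S^{-1} = (1/det) · [[d, -b], [-b, a]] = [[0.5884, -0.0041],
 [-0.0041, 0.1389]].

Step 4 — quadratic form (x̄ - mu_0)^T · S^{-1} · (x̄ - mu_0):
  S^{-1} · (x̄ - mu_0) = (0.6946, 0.3841),
  (x̄ - mu_0)^T · [...] = (1.2)·(0.6946) + (2.8)·(0.3841) = 1.9089.

Step 5 — scale by n: T² = 5 · 1.9089 = 9.5444.

T² ≈ 9.5444


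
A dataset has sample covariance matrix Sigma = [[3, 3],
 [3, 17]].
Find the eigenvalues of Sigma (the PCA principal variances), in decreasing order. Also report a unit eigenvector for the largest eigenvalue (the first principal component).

Step 1 — characteristic polynomial of 2×2 Sigma:
  det(Sigma - λI) = λ² - trace · λ + det = 0.
  trace = 3 + 17 = 20, det = 3·17 - (3)² = 42.
Step 2 — discriminant:
  Δ = trace² - 4·det = 400 - 168 = 232.
Step 3 — eigenvalues:
  λ = (trace ± √Δ)/2 = (20 ± 15.2315)/2,
  λ_1 = 17.6158,  λ_2 = 2.3842.

Step 4 — unit eigenvector for λ_1: solve (Sigma - λ_1 I)v = 0. First row:
  (3 - 17.6158)·v_x + (3)·v_y = 0, i.e. (-14.6158)·v_x + (3)·v_y = 0,
  so v ∝ (b, λ_1 - a) = (3, 14.6158) = u.
  ||u|| = √((3)² + (14.6158)²) = √(222.6208) ≈ 14.9205,
  v_1 = u/||u|| ≈ (0.2011, 0.9796) (||v_1|| = 1).

λ_1 = 17.6158,  λ_2 = 2.3842;  v_1 ≈ (0.2011, 0.9796)


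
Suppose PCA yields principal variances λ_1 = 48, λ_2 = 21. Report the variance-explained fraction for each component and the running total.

Step 1 — total variance = trace(Sigma) = Σ λ_i = 48 + 21 = 69.

Step 2 — fraction explained by component i = λ_i / Σ λ:
  PC1: 48/69 = 0.6957
  PC2: 21/69 = 0.3043

Step 3 — cumulative fraction after k components = (λ_1 + ... + λ_k) / Σ λ:
  k = 1: 48/69 = 0.6957
  k = 2: (48 + 21)/69 = 69/69 = 1

Summary (fraction, with percent):

explained: PC1 0.6957 (69.57%), PC2 0.3043 (30.43%);  cumulative: 0.6957, 1


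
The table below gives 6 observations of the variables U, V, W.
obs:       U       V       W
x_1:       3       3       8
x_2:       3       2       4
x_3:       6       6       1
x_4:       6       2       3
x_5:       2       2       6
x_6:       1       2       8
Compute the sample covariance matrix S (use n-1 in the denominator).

Step 1 — column means:
  mean(U) = (3 + 3 + 6 + 6 + 2 + 1) / 6 = 21/6 = 3.5
  mean(V) = (3 + 2 + 6 + 2 + 2 + 2) / 6 = 17/6 = 2.8333
  mean(W) = (8 + 4 + 1 + 3 + 6 + 8) / 6 = 30/6 = 5

Step 2 — sample covariance S[i,j] = (1/(n-1)) · Σ_k (x_{k,i} - mean_i) · (x_{k,j} - mean_j), with n-1 = 5.
  S[U,U] = ((-0.5)·(-0.5) + (-0.5)·(-0.5) + (2.5)·(2.5) + (2.5)·(2.5) + (-1.5)·(-1.5) + (-2.5)·(-2.5)) / 5 = 21.5/5 = 4.3
  S[U,V] = ((-0.5)·(0.1667) + (-0.5)·(-0.8333) + (2.5)·(3.1667) + (2.5)·(-0.8333) + (-1.5)·(-0.8333) + (-2.5)·(-0.8333)) / 5 = 9.5/5 = 1.9
  S[U,W] = ((-0.5)·(3) + (-0.5)·(-1) + (2.5)·(-4) + (2.5)·(-2) + (-1.5)·(1) + (-2.5)·(3)) / 5 = -25/5 = -5
  S[V,V] = ((0.1667)·(0.1667) + (-0.8333)·(-0.8333) + (3.1667)·(3.1667) + (-0.8333)·(-0.8333) + (-0.8333)·(-0.8333) + (-0.8333)·(-0.8333)) / 5 = 12.8333/5 = 2.5667
  S[V,W] = ((0.1667)·(3) + (-0.8333)·(-1) + (3.1667)·(-4) + (-0.8333)·(-2) + (-0.8333)·(1) + (-0.8333)·(3)) / 5 = -13/5 = -2.6
  S[W,W] = ((3)·(3) + (-1)·(-1) + (-4)·(-4) + (-2)·(-2) + (1)·(1) + (3)·(3)) / 5 = 40/5 = 8

S is symmetric (S[j,i] = S[i,j]). Assembling:

S = [[4.3, 1.9, -5],
 [1.9, 2.5667, -2.6],
 [-5, -2.6, 8]]


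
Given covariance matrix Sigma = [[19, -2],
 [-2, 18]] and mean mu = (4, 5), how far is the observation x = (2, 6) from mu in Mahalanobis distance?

Step 1 — centre the observation: (x - mu) = (-2, 1).

Step 2 — invert Sigma. det(Sigma) = 19·18 - (-2)² = 338.
  Sigma^{-1} = (1/det) · [[d, -b], [-b, a]] = [[0.0533, 0.0059],
 [0.0059, 0.0562]].

Step 3 — form the quadratic (x - mu)^T · Sigma^{-1} · (x - mu):
  Sigma^{-1} · (x - mu) = (-0.1006, 0.0444).
  (x - mu)^T · [Sigma^{-1} · (x - mu)] = (-2)·(-0.1006) + (1)·(0.0444) = 0.2456.

Step 4 — take square root: d = √(0.2456) ≈ 0.4955.

d(x, mu) = √(0.2456) ≈ 0.4955


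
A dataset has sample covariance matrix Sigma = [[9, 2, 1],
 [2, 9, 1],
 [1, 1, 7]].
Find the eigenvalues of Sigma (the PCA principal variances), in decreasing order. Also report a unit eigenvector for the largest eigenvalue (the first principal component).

Step 1 — characteristic polynomial p(λ) = det(λI - Sigma) = λ³ - tr·λ² + c_1·λ - det, where tr = trace, c_1 = sum of the principal 2×2 minors, det = det(Sigma):
  tr = 9 + 9 + 7 = 25,
  c_1 = (9·9 - (2)²) + (9·7 - (1)²) + (9·7 - (1)²) = 77 + 62 + 62 = 201,
  det = 9·(9·7 - (1)²) - (2)·((2)·7 - (1)·(1)) + (1)·((2)·(1) - 9·(1)) = 9·(62) - (2)·(13) + (1)·(-7) = 525.
  So p(λ) = λ³ - 25λ² + 201λ - 525.
Step 2 — look for an integer root (rational root theorem: any rational root is an integer divisor of 525). Testing λ = 7:
  p(7) = 343 - 1225 + 1407 - 525 = 0  ✓
  Dividing out (λ - 7): p(λ) = (λ - 7)(λ² - 18λ + 75).
Step 3 — remaining eigenvalues from the quadratic λ² - 18λ + 75 = 0:
  Δ = 18² - 4·75 = 324 - 300 = 24,  λ = (18 ± √24)/2 = (18 ± 4.899)/2 ≈ 11.4495 or 6.5505.
  Sorted: λ_1 = 11.4495,  λ_2 = 7,  λ_3 = 6.5505  (check: sum = 25 = tr ✓).

Step 4 — unit eigenvector for λ_1 ≈ 11.4495: v spans the null space of (Sigma - λ_1 I), whose rows are
  r_1 = (-2.4495, 2, 1),  r_2 = (2, -2.4495, 1),  r_3 = (1, 1, -4.4495).
  v is orthogonal to every row, so take v ∝ r_1 × r_2 = ((2)·(1) - (1)·(-2.4495), (1)·(2) - (-2.4495)·(1), (-2.4495)·(-2.4495) - (2)·(2)) ≈ (4.4495, 4.4495, 2).
  Let u = (4.4495, 4.4495, 2).
  ||u|| = √((4.4495)² + (4.4495)² + (2)²) = √(43.5959) ≈ 6.6027,  v_1 = u/||u|| ≈ (0.6739, 0.6739, 0.3029) (||v_1|| = 1).

λ_1 = 11.4495,  λ_2 = 7,  λ_3 = 6.5505;  v_1 ≈ (0.6739, 0.6739, 0.3029)


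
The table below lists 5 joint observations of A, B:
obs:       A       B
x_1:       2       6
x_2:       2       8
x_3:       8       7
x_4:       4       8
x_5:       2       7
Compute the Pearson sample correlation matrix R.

Step 1 — column means:
  mean(A) = (2 + 2 + 8 + 4 + 2) / 5 = 18/5 = 3.6
  mean(B) = (6 + 8 + 7 + 8 + 7) / 5 = 36/5 = 7.2

Step 2 — sample variances and covariances s[i,j] = (1/(n-1)) · Σ_k (x_{k,i} - mean_i) · (x_{k,j} - mean_j), with n-1 = 4:
  s[A,A] = ((-1.6)·(-1.6) + (-1.6)·(-1.6) + (4.4)·(4.4) + (0.4)·(0.4) + (-1.6)·(-1.6)) / 4 = 27.2/4 = 6.8
  s[A,B] = ((-1.6)·(-1.2) + (-1.6)·(0.8) + (4.4)·(-0.2) + (0.4)·(0.8) + (-1.6)·(-0.2)) / 4 = 0.4/4 = 0.1
  s[B,B] = ((-1.2)·(-1.2) + (0.8)·(0.8) + (-0.2)·(-0.2) + (0.8)·(0.8) + (-0.2)·(-0.2)) / 4 = 2.8/4 = 0.7
  Sample standard deviations s_i = √(s[i,i]):
  s(A) = √(6.8) = 2.6077
  s(B) = √(0.7) = 0.8367

Step 3 — r_{ij} = s_{ij} / (s_i · s_j):
  r[A,A] = 1 (diagonal).
  r[A,B] = 0.1 / (2.6077 · 0.8367) = 0.1 / 2.1817 = 0.0458
  r[B,B] = 1 (diagonal).

R is symmetric with unit diagonal. Assembling:

R = [[1, 0.0458],
 [0.0458, 1]]


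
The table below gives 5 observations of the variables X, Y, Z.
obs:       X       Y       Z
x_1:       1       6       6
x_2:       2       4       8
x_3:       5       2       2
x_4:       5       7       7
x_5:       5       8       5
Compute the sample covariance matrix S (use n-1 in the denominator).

Step 1 — column means:
  mean(X) = (1 + 2 + 5 + 5 + 5) / 5 = 18/5 = 3.6
  mean(Y) = (6 + 4 + 2 + 7 + 8) / 5 = 27/5 = 5.4
  mean(Z) = (6 + 8 + 2 + 7 + 5) / 5 = 28/5 = 5.6

Step 2 — sample covariance S[i,j] = (1/(n-1)) · Σ_k (x_{k,i} - mean_i) · (x_{k,j} - mean_j), with n-1 = 4.
  S[X,X] = ((-2.6)·(-2.6) + (-1.6)·(-1.6) + (1.4)·(1.4) + (1.4)·(1.4) + (1.4)·(1.4)) / 4 = 15.2/4 = 3.8
  S[X,Y] = ((-2.6)·(0.6) + (-1.6)·(-1.4) + (1.4)·(-3.4) + (1.4)·(1.6) + (1.4)·(2.6)) / 4 = 1.8/4 = 0.45
  S[X,Z] = ((-2.6)·(0.4) + (-1.6)·(2.4) + (1.4)·(-3.6) + (1.4)·(1.4) + (1.4)·(-0.6)) / 4 = -8.8/4 = -2.2
  S[Y,Y] = ((0.6)·(0.6) + (-1.4)·(-1.4) + (-3.4)·(-3.4) + (1.6)·(1.6) + (2.6)·(2.6)) / 4 = 23.2/4 = 5.8
  S[Y,Z] = ((0.6)·(0.4) + (-1.4)·(2.4) + (-3.4)·(-3.6) + (1.6)·(1.4) + (2.6)·(-0.6)) / 4 = 9.8/4 = 2.45
  S[Z,Z] = ((0.4)·(0.4) + (2.4)·(2.4) + (-3.6)·(-3.6) + (1.4)·(1.4) + (-0.6)·(-0.6)) / 4 = 21.2/4 = 5.3

S is symmetric (S[j,i] = S[i,j]). Assembling:

S = [[3.8, 0.45, -2.2],
 [0.45, 5.8, 2.45],
 [-2.2, 2.45, 5.3]]


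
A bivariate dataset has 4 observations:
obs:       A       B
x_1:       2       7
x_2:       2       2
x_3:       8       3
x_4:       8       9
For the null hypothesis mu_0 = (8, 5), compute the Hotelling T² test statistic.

Step 1 — sample mean vector:
  mean(A) = (2 + 2 + 8 + 8) / 4 = 20/4 = 5
  mean(B) = (7 + 2 + 3 + 9) / 4 = 21/4 = 5.25
  x̄ = (5, 5.25),  deviation x̄ - mu_0 = (5, 5.25) - (8, 5) = (-3, 0.25).

Step 2 — sample covariance matrix, S[i,j] = (1/(n-1)) · Σ_k (x_{k,i} - mean_i) · (x_{k,j} - mean_j), divisor n-1 = 3:
  S[A,A] = ((-3)·(-3) + (-3)·(-3) + (3)·(3) + (3)·(3)) / 3 = 36/3 = 12
  S[A,B] = ((-3)·(1.75) + (-3)·(-3.25) + (3)·(-2.25) + (3)·(3.75)) / 3 = 9/3 = 3
  S[B,B] = ((1.75)·(1.75) + (-3.25)·(-3.25) + (-2.25)·(-2.25) + (3.75)·(3.75)) / 3 = 32.75/3 = 10.9167
  S = [[12, 3],
 [3, 10.9167]].

Step 3 — invert S. det(S) = 12·10.9167 - (3)² = 122.
  S^{-1} = (1/det) · [[d, -b], [-b, a]] = [[0.0895, -0.0246],
 [-0.0246, 0.0984]].

Step 4 — quadratic form (x̄ - mu_0)^T · S^{-1} · (x̄ - mu_0):
  S^{-1} · (x̄ - mu_0) = (-0.2746, 0.0984),
  (x̄ - mu_0)^T · [...] = (-3)·(-0.2746) + (0.25)·(0.0984) = 0.8484.

Step 5 — scale by n: T² = 4 · 0.8484 = 3.3934.

T² ≈ 3.3934


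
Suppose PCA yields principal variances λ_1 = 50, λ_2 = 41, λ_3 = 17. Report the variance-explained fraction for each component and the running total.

Step 1 — total variance = trace(Sigma) = Σ λ_i = 50 + 41 + 17 = 108.

Step 2 — fraction explained by component i = λ_i / Σ λ:
  PC1: 50/108 = 0.463
  PC2: 41/108 = 0.3796
  PC3: 17/108 = 0.1574

Step 3 — cumulative fraction after k components = (λ_1 + ... + λ_k) / Σ λ:
  k = 1: 50/108 = 0.463
  k = 2: (50 + 41)/108 = 91/108 = 0.8426
  k = 3: (50 + 41 + 17)/108 = 108/108 = 1

Summary (fraction, with percent):

explained: PC1 0.463 (46.3%), PC2 0.3796 (37.96%), PC3 0.1574 (15.74%);  cumulative: 0.463, 0.8426, 1


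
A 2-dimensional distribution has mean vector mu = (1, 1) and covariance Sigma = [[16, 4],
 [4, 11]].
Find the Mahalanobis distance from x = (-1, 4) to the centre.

Step 1 — centre the observation: (x - mu) = (-2, 3).

Step 2 — invert Sigma. det(Sigma) = 16·11 - (4)² = 160.
  Sigma^{-1} = (1/det) · [[d, -b], [-b, a]] = [[0.0688, -0.025],
 [-0.025, 0.1]].

Step 3 — form the quadratic (x - mu)^T · Sigma^{-1} · (x - mu):
  Sigma^{-1} · (x - mu) = (-0.2125, 0.35).
  (x - mu)^T · [Sigma^{-1} · (x - mu)] = (-2)·(-0.2125) + (3)·(0.35) = 1.475.

Step 4 — take square root: d = √(1.475) ≈ 1.2145.

d(x, mu) = √(1.475) ≈ 1.2145


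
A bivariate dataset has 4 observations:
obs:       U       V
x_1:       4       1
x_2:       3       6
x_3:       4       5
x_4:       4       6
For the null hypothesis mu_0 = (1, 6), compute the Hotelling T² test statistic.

Step 1 — sample mean vector:
  mean(U) = (4 + 3 + 4 + 4) / 4 = 15/4 = 3.75
  mean(V) = (1 + 6 + 5 + 6) / 4 = 18/4 = 4.5
  x̄ = (3.75, 4.5),  deviation x̄ - mu_0 = (3.75, 4.5) - (1, 6) = (2.75, -1.5).

Step 2 — sample covariance matrix, S[i,j] = (1/(n-1)) · Σ_k (x_{k,i} - mean_i) · (x_{k,j} - mean_j), divisor n-1 = 3:
  S[U,U] = ((0.25)·(0.25) + (-0.75)·(-0.75) + (0.25)·(0.25) + (0.25)·(0.25)) / 3 = 0.75/3 = 0.25
  S[U,V] = ((0.25)·(-3.5) + (-0.75)·(1.5) + (0.25)·(0.5) + (0.25)·(1.5)) / 3 = -1.5/3 = -0.5
  S[V,V] = ((-3.5)·(-3.5) + (1.5)·(1.5) + (0.5)·(0.5) + (1.5)·(1.5)) / 3 = 17/3 = 5.6667
  S = [[0.25, -0.5],
 [-0.5, 5.6667]].

Step 3 — invert S. det(S) = 0.25·5.6667 - (-0.5)² = 1.1667.
  S^{-1} = (1/det) · [[d, -b], [-b, a]] = [[4.8571, 0.4286],
 [0.4286, 0.2143]].

Step 4 — quadratic form (x̄ - mu_0)^T · S^{-1} · (x̄ - mu_0):
  S^{-1} · (x̄ - mu_0) = (12.7143, 0.8571),
  (x̄ - mu_0)^T · [...] = (2.75)·(12.7143) + (-1.5)·(0.8571) = 33.6786.

Step 5 — scale by n: T² = 4 · 33.6786 = 134.7143.

T² ≈ 134.7143


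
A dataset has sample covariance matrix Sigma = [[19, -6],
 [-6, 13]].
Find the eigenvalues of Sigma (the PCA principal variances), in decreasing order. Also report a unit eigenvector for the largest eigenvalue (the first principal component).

Step 1 — characteristic polynomial of 2×2 Sigma:
  det(Sigma - λI) = λ² - trace · λ + det = 0.
  trace = 19 + 13 = 32, det = 19·13 - (-6)² = 211.
Step 2 — discriminant:
  Δ = trace² - 4·det = 1024 - 844 = 180.
Step 3 — eigenvalues:
  λ = (trace ± √Δ)/2 = (32 ± 13.4164)/2,
  λ_1 = 22.7082,  λ_2 = 9.2918.

Step 4 — unit eigenvector for λ_1: solve (Sigma - λ_1 I)v = 0. First row:
  (19 - 22.7082)·v_x + (-6)·v_y = 0, i.e. (-3.7082)·v_x + (-6)·v_y = 0,
  so v ∝ (b, λ_1 - a) = (-6, 3.7082); multiply by -1 so the first entry is positive: u = (6, -3.7082).
  ||u|| = √((6)² + (-3.7082)²) = √(49.7508) ≈ 7.0534,
  v_1 = u/||u|| ≈ (0.8507, -0.5257) (||v_1|| = 1).

λ_1 = 22.7082,  λ_2 = 9.2918;  v_1 ≈ (0.8507, -0.5257)


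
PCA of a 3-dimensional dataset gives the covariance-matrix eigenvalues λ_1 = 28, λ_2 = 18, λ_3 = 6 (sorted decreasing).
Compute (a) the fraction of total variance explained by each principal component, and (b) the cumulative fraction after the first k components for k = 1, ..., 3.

Step 1 — total variance = trace(Sigma) = Σ λ_i = 28 + 18 + 6 = 52.

Step 2 — fraction explained by component i = λ_i / Σ λ:
  PC1: 28/52 = 0.5385
  PC2: 18/52 = 0.3462
  PC3: 6/52 = 0.1154

Step 3 — cumulative fraction after k components = (λ_1 + ... + λ_k) / Σ λ:
  k = 1: 28/52 = 0.5385
  k = 2: (28 + 18)/52 = 46/52 = 0.8846
  k = 3: (28 + 18 + 6)/52 = 52/52 = 1

Summary (fraction, with percent):

explained: PC1 0.5385 (53.85%), PC2 0.3462 (34.62%), PC3 0.1154 (11.54%);  cumulative: 0.5385, 0.8846, 1


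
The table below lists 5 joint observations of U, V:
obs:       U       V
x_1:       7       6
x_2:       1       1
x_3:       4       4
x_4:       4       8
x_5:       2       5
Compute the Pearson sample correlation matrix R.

Step 1 — column means:
  mean(U) = (7 + 1 + 4 + 4 + 2) / 5 = 18/5 = 3.6
  mean(V) = (6 + 1 + 4 + 8 + 5) / 5 = 24/5 = 4.8

Step 2 — sample variances and covariances s[i,j] = (1/(n-1)) · Σ_k (x_{k,i} - mean_i) · (x_{k,j} - mean_j), with n-1 = 4:
  s[U,U] = ((3.4)·(3.4) + (-2.6)·(-2.6) + (0.4)·(0.4) + (0.4)·(0.4) + (-1.6)·(-1.6)) / 4 = 21.2/4 = 5.3
  s[U,V] = ((3.4)·(1.2) + (-2.6)·(-3.8) + (0.4)·(-0.8) + (0.4)·(3.2) + (-1.6)·(0.2)) / 4 = 14.6/4 = 3.65
  s[V,V] = ((1.2)·(1.2) + (-3.8)·(-3.8) + (-0.8)·(-0.8) + (3.2)·(3.2) + (0.2)·(0.2)) / 4 = 26.8/4 = 6.7
  Sample standard deviations s_i = √(s[i,i]):
  s(U) = √(5.3) = 2.3022
  s(V) = √(6.7) = 2.5884

Step 3 — r_{ij} = s_{ij} / (s_i · s_j):
  r[U,U] = 1 (diagonal).
  r[U,V] = 3.65 / (2.3022 · 2.5884) = 3.65 / 5.959 = 0.6125
  r[V,V] = 1 (diagonal).

R is symmetric with unit diagonal. Assembling:

R = [[1, 0.6125],
 [0.6125, 1]]


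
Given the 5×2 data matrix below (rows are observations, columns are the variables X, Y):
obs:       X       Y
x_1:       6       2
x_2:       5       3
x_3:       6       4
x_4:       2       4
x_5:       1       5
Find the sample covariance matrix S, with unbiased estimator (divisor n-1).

Step 1 — column means:
  mean(X) = (6 + 5 + 6 + 2 + 1) / 5 = 20/5 = 4
  mean(Y) = (2 + 3 + 4 + 4 + 5) / 5 = 18/5 = 3.6

Step 2 — sample covariance S[i,j] = (1/(n-1)) · Σ_k (x_{k,i} - mean_i) · (x_{k,j} - mean_j), with n-1 = 4.
  S[X,X] = ((2)·(2) + (1)·(1) + (2)·(2) + (-2)·(-2) + (-3)·(-3)) / 4 = 22/4 = 5.5
  S[X,Y] = ((2)·(-1.6) + (1)·(-0.6) + (2)·(0.4) + (-2)·(0.4) + (-3)·(1.4)) / 4 = -8/4 = -2
  S[Y,Y] = ((-1.6)·(-1.6) + (-0.6)·(-0.6) + (0.4)·(0.4) + (0.4)·(0.4) + (1.4)·(1.4)) / 4 = 5.2/4 = 1.3

S is symmetric (S[j,i] = S[i,j]). Assembling:

S = [[5.5, -2],
 [-2, 1.3]]


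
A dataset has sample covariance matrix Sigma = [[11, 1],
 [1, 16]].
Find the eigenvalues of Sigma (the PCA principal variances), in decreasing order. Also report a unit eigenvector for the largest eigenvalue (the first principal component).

Step 1 — characteristic polynomial of 2×2 Sigma:
  det(Sigma - λI) = λ² - trace · λ + det = 0.
  trace = 11 + 16 = 27, det = 11·16 - (1)² = 175.
Step 2 — discriminant:
  Δ = trace² - 4·det = 729 - 700 = 29.
Step 3 — eigenvalues:
  λ = (trace ± √Δ)/2 = (27 ± 5.3852)/2,
  λ_1 = 16.1926,  λ_2 = 10.8074.

Step 4 — unit eigenvector for λ_1: solve (Sigma - λ_1 I)v = 0. First row:
  (11 - 16.1926)·v_x + (1)·v_y = 0, i.e. (-5.1926)·v_x + (1)·v_y = 0,
  so v ∝ (b, λ_1 - a) = (1, 5.1926) = u.
  ||u|| = √((1)² + (5.1926)²) = √(27.9629) ≈ 5.288,
  v_1 = u/||u|| ≈ (0.1891, 0.982) (||v_1|| = 1).

λ_1 = 16.1926,  λ_2 = 10.8074;  v_1 ≈ (0.1891, 0.982)


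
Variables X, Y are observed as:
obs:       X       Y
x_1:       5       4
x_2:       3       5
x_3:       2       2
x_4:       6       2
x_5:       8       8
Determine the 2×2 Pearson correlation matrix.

Step 1 — column means:
  mean(X) = (5 + 3 + 2 + 6 + 8) / 5 = 24/5 = 4.8
  mean(Y) = (4 + 5 + 2 + 2 + 8) / 5 = 21/5 = 4.2

Step 2 — sample variances and covariances s[i,j] = (1/(n-1)) · Σ_k (x_{k,i} - mean_i) · (x_{k,j} - mean_j), with n-1 = 4:
  s[X,X] = ((0.2)·(0.2) + (-1.8)·(-1.8) + (-2.8)·(-2.8) + (1.2)·(1.2) + (3.2)·(3.2)) / 4 = 22.8/4 = 5.7
  s[X,Y] = ((0.2)·(-0.2) + (-1.8)·(0.8) + (-2.8)·(-2.2) + (1.2)·(-2.2) + (3.2)·(3.8)) / 4 = 14.2/4 = 3.55
  s[Y,Y] = ((-0.2)·(-0.2) + (0.8)·(0.8) + (-2.2)·(-2.2) + (-2.2)·(-2.2) + (3.8)·(3.8)) / 4 = 24.8/4 = 6.2
  Sample standard deviations s_i = √(s[i,i]):
  s(X) = √(5.7) = 2.3875
  s(Y) = √(6.2) = 2.49

Step 3 — r_{ij} = s_{ij} / (s_i · s_j):
  r[X,X] = 1 (diagonal).
  r[X,Y] = 3.55 / (2.3875 · 2.49) = 3.55 / 5.9447 = 0.5972
  r[Y,Y] = 1 (diagonal).

R is symmetric with unit diagonal. Assembling:

R = [[1, 0.5972],
 [0.5972, 1]]


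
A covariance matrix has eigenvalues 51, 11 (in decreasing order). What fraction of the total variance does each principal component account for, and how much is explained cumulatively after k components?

Step 1 — total variance = trace(Sigma) = Σ λ_i = 51 + 11 = 62.

Step 2 — fraction explained by component i = λ_i / Σ λ:
  PC1: 51/62 = 0.8226
  PC2: 11/62 = 0.1774

Step 3 — cumulative fraction after k components = (λ_1 + ... + λ_k) / Σ λ:
  k = 1: 51/62 = 0.8226
  k = 2: (51 + 11)/62 = 62/62 = 1

Summary (fraction, with percent):

explained: PC1 0.8226 (82.26%), PC2 0.1774 (17.74%);  cumulative: 0.8226, 1


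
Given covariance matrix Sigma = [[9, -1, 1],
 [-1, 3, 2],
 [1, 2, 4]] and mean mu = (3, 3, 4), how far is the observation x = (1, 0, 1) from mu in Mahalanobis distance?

Step 1 — centre the observation: (x - mu) = (-2, -3, -3).

Step 2 — invert Sigma (cofactor / det for 3×3, or solve directly):
  Sigma^{-1} = [[0.1311, 0.0984, -0.082],
 [0.0984, 0.5738, -0.3115],
 [-0.082, -0.3115, 0.4262]].

Step 3 — form the quadratic (x - mu)^T · Sigma^{-1} · (x - mu):
  Sigma^{-1} · (x - mu) = (-0.3115, -0.9836, -0.1803).
  (x - mu)^T · [Sigma^{-1} · (x - mu)] = (-2)·(-0.3115) + (-3)·(-0.9836) + (-3)·(-0.1803) = 4.1148.

Step 4 — take square root: d = √(4.1148) ≈ 2.0285.

d(x, mu) = √(4.1148) ≈ 2.0285


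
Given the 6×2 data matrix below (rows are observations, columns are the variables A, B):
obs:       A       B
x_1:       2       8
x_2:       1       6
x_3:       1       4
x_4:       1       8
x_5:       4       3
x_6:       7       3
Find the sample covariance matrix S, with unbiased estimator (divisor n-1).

Step 1 — column means:
  mean(A) = (2 + 1 + 1 + 1 + 4 + 7) / 6 = 16/6 = 2.6667
  mean(B) = (8 + 6 + 4 + 8 + 3 + 3) / 6 = 32/6 = 5.3333

Step 2 — sample covariance S[i,j] = (1/(n-1)) · Σ_k (x_{k,i} - mean_i) · (x_{k,j} - mean_j), with n-1 = 5.
  S[A,A] = ((-0.6667)·(-0.6667) + (-1.6667)·(-1.6667) + (-1.6667)·(-1.6667) + (-1.6667)·(-1.6667) + (1.3333)·(1.3333) + (4.3333)·(4.3333)) / 5 = 29.3333/5 = 5.8667
  S[A,B] = ((-0.6667)·(2.6667) + (-1.6667)·(0.6667) + (-1.6667)·(-1.3333) + (-1.6667)·(2.6667) + (1.3333)·(-2.3333) + (4.3333)·(-2.3333)) / 5 = -18.3333/5 = -3.6667
  S[B,B] = ((2.6667)·(2.6667) + (0.6667)·(0.6667) + (-1.3333)·(-1.3333) + (2.6667)·(2.6667) + (-2.3333)·(-2.3333) + (-2.3333)·(-2.3333)) / 5 = 27.3333/5 = 5.4667

S is symmetric (S[j,i] = S[i,j]). Assembling:

S = [[5.8667, -3.6667],
 [-3.6667, 5.4667]]


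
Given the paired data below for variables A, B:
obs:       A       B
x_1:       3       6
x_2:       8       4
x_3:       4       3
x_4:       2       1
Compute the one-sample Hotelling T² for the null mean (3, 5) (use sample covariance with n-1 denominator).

Step 1 — sample mean vector:
  mean(A) = (3 + 8 + 4 + 2) / 4 = 17/4 = 4.25
  mean(B) = (6 + 4 + 3 + 1) / 4 = 14/4 = 3.5
  x̄ = (4.25, 3.5),  deviation x̄ - mu_0 = (4.25, 3.5) - (3, 5) = (1.25, -1.5).

Step 2 — sample covariance matrix, S[i,j] = (1/(n-1)) · Σ_k (x_{k,i} - mean_i) · (x_{k,j} - mean_j), divisor n-1 = 3:
  S[A,A] = ((-1.25)·(-1.25) + (3.75)·(3.75) + (-0.25)·(-0.25) + (-2.25)·(-2.25)) / 3 = 20.75/3 = 6.9167
  S[A,B] = ((-1.25)·(2.5) + (3.75)·(0.5) + (-0.25)·(-0.5) + (-2.25)·(-2.5)) / 3 = 4.5/3 = 1.5
  S[B,B] = ((2.5)·(2.5) + (0.5)·(0.5) + (-0.5)·(-0.5) + (-2.5)·(-2.5)) / 3 = 13/3 = 4.3333
  S = [[6.9167, 1.5],
 [1.5, 4.3333]].

Step 3 — invert S. det(S) = 6.9167·4.3333 - (1.5)² = 27.7222.
  S^{-1} = (1/det) · [[d, -b], [-b, a]] = [[0.1563, -0.0541],
 [-0.0541, 0.2495]].

Step 4 — quadratic form (x̄ - mu_0)^T · S^{-1} · (x̄ - mu_0):
  S^{-1} · (x̄ - mu_0) = (0.2766, -0.4419),
  (x̄ - mu_0)^T · [...] = (1.25)·(0.2766) + (-1.5)·(-0.4419) = 1.0085.

Step 5 — scale by n: T² = 4 · 1.0085 = 4.0341.

T² ≈ 4.0341


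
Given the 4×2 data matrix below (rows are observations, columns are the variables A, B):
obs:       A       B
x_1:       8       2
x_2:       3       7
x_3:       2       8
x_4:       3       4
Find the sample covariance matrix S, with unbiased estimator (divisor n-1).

Step 1 — column means:
  mean(A) = (8 + 3 + 2 + 3) / 4 = 16/4 = 4
  mean(B) = (2 + 7 + 8 + 4) / 4 = 21/4 = 5.25

Step 2 — sample covariance S[i,j] = (1/(n-1)) · Σ_k (x_{k,i} - mean_i) · (x_{k,j} - mean_j), with n-1 = 3.
  S[A,A] = ((4)·(4) + (-1)·(-1) + (-2)·(-2) + (-1)·(-1)) / 3 = 22/3 = 7.3333
  S[A,B] = ((4)·(-3.25) + (-1)·(1.75) + (-2)·(2.75) + (-1)·(-1.25)) / 3 = -19/3 = -6.3333
  S[B,B] = ((-3.25)·(-3.25) + (1.75)·(1.75) + (2.75)·(2.75) + (-1.25)·(-1.25)) / 3 = 22.75/3 = 7.5833

S is symmetric (S[j,i] = S[i,j]). Assembling:

S = [[7.3333, -6.3333],
 [-6.3333, 7.5833]]


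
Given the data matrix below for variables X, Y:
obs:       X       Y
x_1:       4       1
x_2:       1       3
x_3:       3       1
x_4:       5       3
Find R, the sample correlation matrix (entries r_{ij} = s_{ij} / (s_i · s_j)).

Step 1 — column means:
  mean(X) = (4 + 1 + 3 + 5) / 4 = 13/4 = 3.25
  mean(Y) = (1 + 3 + 1 + 3) / 4 = 8/4 = 2

Step 2 — sample variances and covariances s[i,j] = (1/(n-1)) · Σ_k (x_{k,i} - mean_i) · (x_{k,j} - mean_j), with n-1 = 3:
  s[X,X] = ((0.75)·(0.75) + (-2.25)·(-2.25) + (-0.25)·(-0.25) + (1.75)·(1.75)) / 3 = 8.75/3 = 2.9167
  s[X,Y] = ((0.75)·(-1) + (-2.25)·(1) + (-0.25)·(-1) + (1.75)·(1)) / 3 = -1/3 = -0.3333
  s[Y,Y] = ((-1)·(-1) + (1)·(1) + (-1)·(-1) + (1)·(1)) / 3 = 4/3 = 1.3333
  Sample standard deviations s_i = √(s[i,i]):
  s(X) = √(2.9167) = 1.7078
  s(Y) = √(1.3333) = 1.1547

Step 3 — r_{ij} = s_{ij} / (s_i · s_j):
  r[X,X] = 1 (diagonal).
  r[X,Y] = -0.3333 / (1.7078 · 1.1547) = -0.3333 / 1.972 = -0.169
  r[Y,Y] = 1 (diagonal).

R is symmetric with unit diagonal. Assembling:

R = [[1, -0.169],
 [-0.169, 1]]


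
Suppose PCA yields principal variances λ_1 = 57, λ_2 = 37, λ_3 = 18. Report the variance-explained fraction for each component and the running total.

Step 1 — total variance = trace(Sigma) = Σ λ_i = 57 + 37 + 18 = 112.

Step 2 — fraction explained by component i = λ_i / Σ λ:
  PC1: 57/112 = 0.5089
  PC2: 37/112 = 0.3304
  PC3: 18/112 = 0.1607

Step 3 — cumulative fraction after k components = (λ_1 + ... + λ_k) / Σ λ:
  k = 1: 57/112 = 0.5089
  k = 2: (57 + 37)/112 = 94/112 = 0.8393
  k = 3: (57 + 37 + 18)/112 = 112/112 = 1

Summary (fraction, with percent):

explained: PC1 0.5089 (50.89%), PC2 0.3304 (33.04%), PC3 0.1607 (16.07%);  cumulative: 0.5089, 0.8393, 1


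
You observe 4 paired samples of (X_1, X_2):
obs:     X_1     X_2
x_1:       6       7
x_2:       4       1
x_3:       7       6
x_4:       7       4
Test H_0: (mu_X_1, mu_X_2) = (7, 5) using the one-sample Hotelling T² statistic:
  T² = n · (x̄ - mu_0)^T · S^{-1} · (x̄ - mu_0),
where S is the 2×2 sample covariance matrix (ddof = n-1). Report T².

Step 1 — sample mean vector:
  mean(X_1) = (6 + 4 + 7 + 7) / 4 = 24/4 = 6
  mean(X_2) = (7 + 1 + 6 + 4) / 4 = 18/4 = 4.5
  x̄ = (6, 4.5),  deviation x̄ - mu_0 = (6, 4.5) - (7, 5) = (-1, -0.5).

Step 2 — sample covariance matrix, S[i,j] = (1/(n-1)) · Σ_k (x_{k,i} - mean_i) · (x_{k,j} - mean_j), divisor n-1 = 3:
  S[X_1,X_1] = ((0)·(0) + (-2)·(-2) + (1)·(1) + (1)·(1)) / 3 = 6/3 = 2
  S[X_1,X_2] = ((0)·(2.5) + (-2)·(-3.5) + (1)·(1.5) + (1)·(-0.5)) / 3 = 8/3 = 2.6667
  S[X_2,X_2] = ((2.5)·(2.5) + (-3.5)·(-3.5) + (1.5)·(1.5) + (-0.5)·(-0.5)) / 3 = 21/3 = 7
  S = [[2, 2.6667],
 [2.6667, 7]].

Step 3 — invert S. det(S) = 2·7 - (2.6667)² = 6.8889.
  S^{-1} = (1/det) · [[d, -b], [-b, a]] = [[1.0161, -0.3871],
 [-0.3871, 0.2903]].

Step 4 — quadratic form (x̄ - mu_0)^T · S^{-1} · (x̄ - mu_0):
  S^{-1} · (x̄ - mu_0) = (-0.8226, 0.2419),
  (x̄ - mu_0)^T · [...] = (-1)·(-0.8226) + (-0.5)·(0.2419) = 0.7016.

Step 5 — scale by n: T² = 4 · 0.7016 = 2.8065.

T² ≈ 2.8065


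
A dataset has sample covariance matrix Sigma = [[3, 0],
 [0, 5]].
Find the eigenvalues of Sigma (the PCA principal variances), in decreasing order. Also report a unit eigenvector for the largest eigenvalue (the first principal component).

Step 1 — characteristic polynomial of 2×2 Sigma:
  det(Sigma - λI) = λ² - trace · λ + det = 0.
  trace = 3 + 5 = 8, det = 3·5 - (0)² = 15.
Step 2 — discriminant:
  Δ = trace² - 4·det = 64 - 60 = 4.
Step 3 — eigenvalues:
  λ = (trace ± √Δ)/2 = (8 ± 2)/2,
  λ_1 = 5,  λ_2 = 3.

Step 4 — unit eigenvector for λ_1: Sigma is diagonal, so its eigenvectors are the coordinate axes. λ_1 = 5 is the diagonal entry on the second coordinate axis, hence
  v_1 = (0, 1) (||v_1|| = 1).

λ_1 = 5,  λ_2 = 3;  v_1 ≈ (0, 1)


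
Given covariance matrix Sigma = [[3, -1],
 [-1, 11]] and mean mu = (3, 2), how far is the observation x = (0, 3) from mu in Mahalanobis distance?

Step 1 — centre the observation: (x - mu) = (-3, 1).

Step 2 — invert Sigma. det(Sigma) = 3·11 - (-1)² = 32.
  Sigma^{-1} = (1/det) · [[d, -b], [-b, a]] = [[0.3438, 0.0312],
 [0.0312, 0.0938]].

Step 3 — form the quadratic (x - mu)^T · Sigma^{-1} · (x - mu):
  Sigma^{-1} · (x - mu) = (-1, 0).
  (x - mu)^T · [Sigma^{-1} · (x - mu)] = (-3)·(-1) + (1)·(0) = 3.

Step 4 — take square root: d = √(3) ≈ 1.7321.

d(x, mu) = √(3) ≈ 1.7321


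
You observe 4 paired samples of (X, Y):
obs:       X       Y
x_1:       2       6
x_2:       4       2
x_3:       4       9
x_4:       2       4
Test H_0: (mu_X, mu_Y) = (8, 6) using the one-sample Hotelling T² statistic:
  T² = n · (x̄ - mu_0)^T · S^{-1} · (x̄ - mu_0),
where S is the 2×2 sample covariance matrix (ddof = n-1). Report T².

Step 1 — sample mean vector:
  mean(X) = (2 + 4 + 4 + 2) / 4 = 12/4 = 3
  mean(Y) = (6 + 2 + 9 + 4) / 4 = 21/4 = 5.25
  x̄ = (3, 5.25),  deviation x̄ - mu_0 = (3, 5.25) - (8, 6) = (-5, -0.75).

Step 2 — sample covariance matrix, S[i,j] = (1/(n-1)) · Σ_k (x_{k,i} - mean_i) · (x_{k,j} - mean_j), divisor n-1 = 3:
  S[X,X] = ((-1)·(-1) + (1)·(1) + (1)·(1) + (-1)·(-1)) / 3 = 4/3 = 1.3333
  S[X,Y] = ((-1)·(0.75) + (1)·(-3.25) + (1)·(3.75) + (-1)·(-1.25)) / 3 = 1/3 = 0.3333
  S[Y,Y] = ((0.75)·(0.75) + (-3.25)·(-3.25) + (3.75)·(3.75) + (-1.25)·(-1.25)) / 3 = 26.75/3 = 8.9167
  S = [[1.3333, 0.3333],
 [0.3333, 8.9167]].

Step 3 — invert S. det(S) = 1.3333·8.9167 - (0.3333)² = 11.7778.
  S^{-1} = (1/det) · [[d, -b], [-b, a]] = [[0.7571, -0.0283],
 [-0.0283, 0.1132]].

Step 4 — quadratic form (x̄ - mu_0)^T · S^{-1} · (x̄ - mu_0):
  S^{-1} · (x̄ - mu_0) = (-3.7642, 0.0566),
  (x̄ - mu_0)^T · [...] = (-5)·(-3.7642) + (-0.75)·(0.0566) = 18.7783.

Step 5 — scale by n: T² = 4 · 18.7783 = 75.1132.

T² ≈ 75.1132


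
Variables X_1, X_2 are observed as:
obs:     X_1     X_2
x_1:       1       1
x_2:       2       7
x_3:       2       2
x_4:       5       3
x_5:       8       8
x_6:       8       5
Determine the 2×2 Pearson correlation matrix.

Step 1 — column means:
  mean(X_1) = (1 + 2 + 2 + 5 + 8 + 8) / 6 = 26/6 = 4.3333
  mean(X_2) = (1 + 7 + 2 + 3 + 8 + 5) / 6 = 26/6 = 4.3333

Step 2 — sample variances and covariances s[i,j] = (1/(n-1)) · Σ_k (x_{k,i} - mean_i) · (x_{k,j} - mean_j), with n-1 = 5:
  s[X_1,X_1] = ((-3.3333)·(-3.3333) + (-2.3333)·(-2.3333) + (-2.3333)·(-2.3333) + (0.6667)·(0.6667) + (3.6667)·(3.6667) + (3.6667)·(3.6667)) / 5 = 49.3333/5 = 9.8667
  s[X_1,X_2] = ((-3.3333)·(-3.3333) + (-2.3333)·(2.6667) + (-2.3333)·(-2.3333) + (0.6667)·(-1.3333) + (3.6667)·(3.6667) + (3.6667)·(0.6667)) / 5 = 25.3333/5 = 5.0667
  s[X_2,X_2] = ((-3.3333)·(-3.3333) + (2.6667)·(2.6667) + (-2.3333)·(-2.3333) + (-1.3333)·(-1.3333) + (3.6667)·(3.6667) + (0.6667)·(0.6667)) / 5 = 39.3333/5 = 7.8667
  Sample standard deviations s_i = √(s[i,i]):
  s(X_1) = √(9.8667) = 3.1411
  s(X_2) = √(7.8667) = 2.8048

Step 3 — r_{ij} = s_{ij} / (s_i · s_j):
  r[X_1,X_1] = 1 (diagonal).
  r[X_1,X_2] = 5.0667 / (3.1411 · 2.8048) = 5.0667 / 8.8101 = 0.5751
  r[X_2,X_2] = 1 (diagonal).

R is symmetric with unit diagonal. Assembling:

R = [[1, 0.5751],
 [0.5751, 1]]


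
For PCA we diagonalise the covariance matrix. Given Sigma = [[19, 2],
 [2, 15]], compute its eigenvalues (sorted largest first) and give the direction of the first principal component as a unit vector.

Step 1 — characteristic polynomial of 2×2 Sigma:
  det(Sigma - λI) = λ² - trace · λ + det = 0.
  trace = 19 + 15 = 34, det = 19·15 - (2)² = 281.
Step 2 — discriminant:
  Δ = trace² - 4·det = 1156 - 1124 = 32.
Step 3 — eigenvalues:
  λ = (trace ± √Δ)/2 = (34 ± 5.6569)/2,
  λ_1 = 19.8284,  λ_2 = 14.1716.

Step 4 — unit eigenvector for λ_1: solve (Sigma - λ_1 I)v = 0. First row:
  (19 - 19.8284)·v_x + (2)·v_y = 0, i.e. (-0.8284)·v_x + (2)·v_y = 0,
  so v ∝ (b, λ_1 - a) = (2, 0.8284) = u.
  ||u|| = √((2)² + (0.8284)²) = √(4.6863) ≈ 2.1648,
  v_1 = u/||u|| ≈ (0.9239, 0.3827) (||v_1|| = 1).

λ_1 = 19.8284,  λ_2 = 14.1716;  v_1 ≈ (0.9239, 0.3827)


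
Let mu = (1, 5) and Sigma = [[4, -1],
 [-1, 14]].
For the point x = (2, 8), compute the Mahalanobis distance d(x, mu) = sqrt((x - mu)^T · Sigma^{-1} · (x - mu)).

Step 1 — centre the observation: (x - mu) = (1, 3).

Step 2 — invert Sigma. det(Sigma) = 4·14 - (-1)² = 55.
  Sigma^{-1} = (1/det) · [[d, -b], [-b, a]] = [[0.2545, 0.0182],
 [0.0182, 0.0727]].

Step 3 — form the quadratic (x - mu)^T · Sigma^{-1} · (x - mu):
  Sigma^{-1} · (x - mu) = (0.3091, 0.2364).
  (x - mu)^T · [Sigma^{-1} · (x - mu)] = (1)·(0.3091) + (3)·(0.2364) = 1.0182.

Step 4 — take square root: d = √(1.0182) ≈ 1.009.

d(x, mu) = √(1.0182) ≈ 1.009


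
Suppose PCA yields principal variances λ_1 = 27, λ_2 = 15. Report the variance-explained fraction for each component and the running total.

Step 1 — total variance = trace(Sigma) = Σ λ_i = 27 + 15 = 42.

Step 2 — fraction explained by component i = λ_i / Σ λ:
  PC1: 27/42 = 0.6429
  PC2: 15/42 = 0.3571

Step 3 — cumulative fraction after k components = (λ_1 + ... + λ_k) / Σ λ:
  k = 1: 27/42 = 0.6429
  k = 2: (27 + 15)/42 = 42/42 = 1

Summary (fraction, with percent):

explained: PC1 0.6429 (64.29%), PC2 0.3571 (35.71%);  cumulative: 0.6429, 1


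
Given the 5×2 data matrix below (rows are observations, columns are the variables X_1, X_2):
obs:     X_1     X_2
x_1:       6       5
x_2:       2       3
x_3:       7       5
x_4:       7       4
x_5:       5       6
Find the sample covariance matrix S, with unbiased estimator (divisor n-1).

Step 1 — column means:
  mean(X_1) = (6 + 2 + 7 + 7 + 5) / 5 = 27/5 = 5.4
  mean(X_2) = (5 + 3 + 5 + 4 + 6) / 5 = 23/5 = 4.6

Step 2 — sample covariance S[i,j] = (1/(n-1)) · Σ_k (x_{k,i} - mean_i) · (x_{k,j} - mean_j), with n-1 = 4.
  S[X_1,X_1] = ((0.6)·(0.6) + (-3.4)·(-3.4) + (1.6)·(1.6) + (1.6)·(1.6) + (-0.4)·(-0.4)) / 4 = 17.2/4 = 4.3
  S[X_1,X_2] = ((0.6)·(0.4) + (-3.4)·(-1.6) + (1.6)·(0.4) + (1.6)·(-0.6) + (-0.4)·(1.4)) / 4 = 4.8/4 = 1.2
  S[X_2,X_2] = ((0.4)·(0.4) + (-1.6)·(-1.6) + (0.4)·(0.4) + (-0.6)·(-0.6) + (1.4)·(1.4)) / 4 = 5.2/4 = 1.3

S is symmetric (S[j,i] = S[i,j]). Assembling:

S = [[4.3, 1.2],
 [1.2, 1.3]]
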